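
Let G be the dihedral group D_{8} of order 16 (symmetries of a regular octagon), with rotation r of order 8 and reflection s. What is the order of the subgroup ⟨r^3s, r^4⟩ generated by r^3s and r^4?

|⟨r^3s⟩| = 2 and |⟨r^4⟩| = 2, so |H| is a multiple of lcm(2, 2) = 2 and divides |G| = 16.
Closing under the operation: H = {e, r^4, r^3s, r^7s}, so |H| = 4.

4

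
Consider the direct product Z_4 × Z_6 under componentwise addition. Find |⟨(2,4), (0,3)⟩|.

|⟨(2,4)⟩| = 6 and |⟨(0,3)⟩| = 2, so |H| is a multiple of lcm(6, 2) = 6 and divides |G| = 24.
Closing under the operation: H = {(0,0), (0,1), (0,2), (0,3), (0,4), (0,5), (2,0), (2,1), (2,2), (2,3), (2,4), (2,5)}, so |H| = 12.

12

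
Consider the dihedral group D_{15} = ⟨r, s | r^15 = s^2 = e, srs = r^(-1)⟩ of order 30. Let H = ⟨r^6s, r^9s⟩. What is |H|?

10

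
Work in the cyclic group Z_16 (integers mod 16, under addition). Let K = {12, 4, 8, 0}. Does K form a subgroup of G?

Yes

|K| = 4 divides |G| = 16, consistent with Lagrange.
K contains the identity, every element's inverse is in K, and K is closed under +: it is a subgroup.
In fact K = ⟨4⟩.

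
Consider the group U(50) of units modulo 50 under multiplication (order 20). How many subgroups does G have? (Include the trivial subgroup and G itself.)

6

|G| = 20, so by Lagrange every subgroup order divides 20. Divisors: 1, 2, 4, 5, 10, 20.
Subgroups by order — order 1: 1; order 2: 1; order 4: 1; order 5: 1; order 10: 1; order 20: 1.
Total: 1 + 1 + 1 + 1 + 1 + 1 = 6.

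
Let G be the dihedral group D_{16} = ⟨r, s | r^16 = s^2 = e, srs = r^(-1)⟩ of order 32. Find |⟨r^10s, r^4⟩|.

8

|⟨r^10s⟩| = 2 and |⟨r^4⟩| = 4, so |H| is a multiple of lcm(2, 4) = 4 and divides |G| = 32.
Closing under the operation: H = {e, r^4, r^8, r^12, r^2s, r^6s, r^10s, r^14s}, so |H| = 8.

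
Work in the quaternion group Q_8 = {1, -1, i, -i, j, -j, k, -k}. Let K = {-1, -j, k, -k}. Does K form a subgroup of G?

No

The identity 1 ∉ K, so K is not a subgroup.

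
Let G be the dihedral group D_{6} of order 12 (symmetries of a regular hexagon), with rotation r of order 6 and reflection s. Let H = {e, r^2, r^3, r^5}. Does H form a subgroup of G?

No

r^5 ∈ H but its inverse r ∉ H, so H is not a subgroup.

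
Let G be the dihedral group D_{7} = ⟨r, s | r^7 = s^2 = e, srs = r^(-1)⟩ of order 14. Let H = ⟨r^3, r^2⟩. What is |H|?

7

|⟨r^3⟩| = 7 and |⟨r^2⟩| = 7, so |H| is a multiple of lcm(7, 7) = 7 and divides |G| = 14.
Closing under the operation: H = {e, r, r^2, r^3, r^4, r^5, r^6}, so |H| = 7.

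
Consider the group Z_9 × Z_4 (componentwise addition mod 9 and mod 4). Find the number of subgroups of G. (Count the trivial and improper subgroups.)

9

|G| = 36, so by Lagrange every subgroup order divides 36. Divisors: 1, 2, 3, 4, 6, 9, 12, 18, 36.
Subgroups by order — order 1: 1; order 2: 1; order 3: 1; order 4: 1; order 6: 1; order 9: 1; order 12: 1; order 18: 1; order 36: 1.
Total: 1 + 1 + 1 + 1 + 1 + 1 + 1 + 1 + 1 = 9.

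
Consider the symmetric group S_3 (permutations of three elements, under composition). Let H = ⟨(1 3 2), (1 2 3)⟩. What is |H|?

3

|⟨(1 3 2)⟩| = 3 and |⟨(1 2 3)⟩| = 3, so |H| is a multiple of lcm(3, 3) = 3 and divides |G| = 6.
Closing under the operation: H = {e, (1 2 3), (1 3 2)}, so |H| = 3.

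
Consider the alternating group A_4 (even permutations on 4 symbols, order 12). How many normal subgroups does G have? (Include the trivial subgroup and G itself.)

3

G has 10 subgroups. Checking conjugation-invariance by order — order 1: 1/1 normal; order 2: 0/3 normal; order 3: 0/4 normal; order 4: 1/1 normal; order 12: 1/1 normal.
Total normal subgroups: 3.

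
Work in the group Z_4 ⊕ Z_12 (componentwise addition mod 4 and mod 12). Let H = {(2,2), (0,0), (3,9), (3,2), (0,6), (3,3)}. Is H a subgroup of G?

No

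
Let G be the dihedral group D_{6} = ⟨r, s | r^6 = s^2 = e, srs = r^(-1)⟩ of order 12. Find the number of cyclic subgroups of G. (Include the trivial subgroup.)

Group the elements of G by the cyclic subgroup they generate; each cyclic subgroup of order d accounts for φ(d) elements.
Cyclic subgroups by order — order 1: 1; order 2: 7; order 3: 1; order 6: 1.
Total: 10.

10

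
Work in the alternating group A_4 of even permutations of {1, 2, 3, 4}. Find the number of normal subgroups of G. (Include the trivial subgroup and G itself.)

G has 10 subgroups. Checking conjugation-invariance by order — order 1: 1/1 normal; order 2: 0/3 normal; order 3: 0/4 normal; order 4: 1/1 normal; order 12: 1/1 normal.
Total normal subgroups: 3.

3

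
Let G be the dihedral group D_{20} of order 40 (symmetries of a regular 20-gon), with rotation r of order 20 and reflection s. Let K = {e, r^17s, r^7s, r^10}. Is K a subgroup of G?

Yes

|K| = 4 divides |G| = 40, consistent with Lagrange.
K contains the identity, every element's inverse is in K, and K is closed under ·: it is a subgroup.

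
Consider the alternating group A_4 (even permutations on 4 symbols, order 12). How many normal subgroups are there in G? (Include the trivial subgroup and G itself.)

3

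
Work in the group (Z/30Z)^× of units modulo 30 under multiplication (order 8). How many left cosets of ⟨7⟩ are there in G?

|⟨7⟩| = 4 and |G| = 8.
By Lagrange, [G : H] = |G|/|H| = 8/4 = 2.

2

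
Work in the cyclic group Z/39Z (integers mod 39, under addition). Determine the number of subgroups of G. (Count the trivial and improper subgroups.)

A cyclic group of order 39 has exactly one subgroup for each divisor of 39.
Divisors of 39: 1, 3, 13, 39.
So Z/39Z has 4 subgroups.

4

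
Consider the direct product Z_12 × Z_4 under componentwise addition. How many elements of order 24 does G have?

0

An element (a,b) has order lcm(ord(a), ord(b)); count pairs with lcm equal to 24.
Enumerating gives 0 such elements.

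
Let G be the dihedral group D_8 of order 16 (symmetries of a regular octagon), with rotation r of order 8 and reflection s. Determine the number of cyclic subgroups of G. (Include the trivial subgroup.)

12

Group the elements of G by the cyclic subgroup they generate; each cyclic subgroup of order d accounts for φ(d) elements.
Cyclic subgroups by order — order 1: 1; order 2: 9; order 4: 1; order 8: 1.
Total: 12.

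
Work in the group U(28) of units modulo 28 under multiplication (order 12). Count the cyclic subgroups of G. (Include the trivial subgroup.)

8

Each element a generates a cyclic subgroup ⟨a⟩; distinct elements may generate the same one (a cyclic group of order d has φ(d) generators).
Cyclic subgroups by order — order 1: 1; order 2: 3; order 3: 1; order 6: 3.
Total: 8.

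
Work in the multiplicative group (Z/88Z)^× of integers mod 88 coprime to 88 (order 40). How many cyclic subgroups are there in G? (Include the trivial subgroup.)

16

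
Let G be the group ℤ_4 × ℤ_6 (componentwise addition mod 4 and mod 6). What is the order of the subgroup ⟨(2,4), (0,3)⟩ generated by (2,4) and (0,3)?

|⟨(2,4)⟩| = 6 and |⟨(0,3)⟩| = 2, so |H| is a multiple of lcm(6, 2) = 6 and divides |G| = 24.
Closing under the operation: H = {(0,0), (0,1), (0,2), (0,3), (0,4), (0,5), (2,0), (2,1), (2,2), (2,3), (2,4), (2,5)}, so |H| = 12.

12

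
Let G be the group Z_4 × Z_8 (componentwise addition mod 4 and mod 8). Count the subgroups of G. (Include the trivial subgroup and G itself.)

22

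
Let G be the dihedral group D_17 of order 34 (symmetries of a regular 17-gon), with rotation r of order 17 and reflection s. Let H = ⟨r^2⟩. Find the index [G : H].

|⟨r^2⟩| = 17 and |G| = 34.
By Lagrange, [G : H] = |G|/|H| = 34/17 = 2.

2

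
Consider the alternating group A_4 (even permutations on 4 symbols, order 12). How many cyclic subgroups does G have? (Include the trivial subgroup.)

8

Group the elements of G by the cyclic subgroup they generate; each cyclic subgroup of order d accounts for φ(d) elements.
Cyclic subgroups by order — order 1: 1; order 2: 3; order 3: 4.
Total: 8.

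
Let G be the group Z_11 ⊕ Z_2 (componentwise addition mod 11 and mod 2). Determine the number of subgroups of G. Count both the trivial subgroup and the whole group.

|G| = 22, so by Lagrange every subgroup order divides 22. Divisors: 1, 2, 11, 22.
Subgroups by order — order 1: 1; order 2: 1; order 11: 1; order 22: 1.
Total: 1 + 1 + 1 + 1 = 4.

4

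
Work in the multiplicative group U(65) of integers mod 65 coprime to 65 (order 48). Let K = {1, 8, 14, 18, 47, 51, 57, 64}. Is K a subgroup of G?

Yes

|K| = 8 divides |G| = 48, consistent with Lagrange.
K contains the identity, every element's inverse is in K, and K is closed under ·: it is a subgroup.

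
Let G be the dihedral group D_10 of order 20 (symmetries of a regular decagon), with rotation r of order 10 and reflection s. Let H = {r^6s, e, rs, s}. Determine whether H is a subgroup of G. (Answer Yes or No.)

Closure fails: s · r^6s = r^4 ∉ H. So H is not a subgroup.

No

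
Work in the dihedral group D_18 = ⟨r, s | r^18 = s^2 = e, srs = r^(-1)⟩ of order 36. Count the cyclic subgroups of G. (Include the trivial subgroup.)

A cyclic subgroup of order d is generated by each of its φ(d) elements of order d, so the cyclic subgroups of order d number (#elements of order d)/φ(d).
Cyclic subgroups by order — order 1: 1; order 2: 19; order 3: 1; order 6: 1; order 9: 1; order 18: 1.
Total: 24.

24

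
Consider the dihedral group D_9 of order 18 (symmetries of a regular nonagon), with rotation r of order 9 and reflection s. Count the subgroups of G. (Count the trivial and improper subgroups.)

16

|G| = 18, so by Lagrange every subgroup order divides 18. Divisors: 1, 2, 3, 6, 9, 18.
Subgroups by order — order 1: 1; order 2: 9; order 3: 1; order 6: 3; order 9: 1; order 18: 1.
Total: 1 + 9 + 1 + 3 + 1 + 1 = 16.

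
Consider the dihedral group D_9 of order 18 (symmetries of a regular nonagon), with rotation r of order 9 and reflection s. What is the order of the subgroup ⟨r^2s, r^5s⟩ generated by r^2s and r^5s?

6

|⟨r^2s⟩| = 2 and |⟨r^5s⟩| = 2, so |H| is a multiple of lcm(2, 2) = 2 and divides |G| = 18.
Closing under the operation: H = {e, r^3, r^6, r^2s, r^5s, r^8s}, so |H| = 6.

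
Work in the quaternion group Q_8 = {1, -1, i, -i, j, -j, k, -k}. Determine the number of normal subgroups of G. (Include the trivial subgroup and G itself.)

6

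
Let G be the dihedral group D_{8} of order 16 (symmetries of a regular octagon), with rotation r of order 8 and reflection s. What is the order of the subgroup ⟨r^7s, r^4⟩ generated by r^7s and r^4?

4

|⟨r^7s⟩| = 2 and |⟨r^4⟩| = 2, so |H| is a multiple of lcm(2, 2) = 2 and divides |G| = 16.
Closing under the operation: H = {e, r^4, r^3s, r^7s}, so |H| = 4.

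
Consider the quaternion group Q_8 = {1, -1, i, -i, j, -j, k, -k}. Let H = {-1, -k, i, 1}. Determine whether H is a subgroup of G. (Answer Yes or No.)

No

-k ∈ H but its inverse k ∉ H, so H is not a subgroup.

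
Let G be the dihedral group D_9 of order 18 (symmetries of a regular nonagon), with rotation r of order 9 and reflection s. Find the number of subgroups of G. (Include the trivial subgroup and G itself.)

|G| = 18, so by Lagrange every subgroup order divides 18. Divisors: 1, 2, 3, 6, 9, 18.
Subgroups by order — order 1: 1; order 2: 9; order 3: 1; order 6: 3; order 9: 1; order 18: 1.
Total: 1 + 9 + 1 + 3 + 1 + 1 = 16.

16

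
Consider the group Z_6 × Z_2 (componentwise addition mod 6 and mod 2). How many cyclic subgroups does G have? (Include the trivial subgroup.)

8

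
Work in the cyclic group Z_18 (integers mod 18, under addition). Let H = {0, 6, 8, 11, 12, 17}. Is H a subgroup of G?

17 ∈ H but its inverse 1 ∉ H, so H is not a subgroup.

No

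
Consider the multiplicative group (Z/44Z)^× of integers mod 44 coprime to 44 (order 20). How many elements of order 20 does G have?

0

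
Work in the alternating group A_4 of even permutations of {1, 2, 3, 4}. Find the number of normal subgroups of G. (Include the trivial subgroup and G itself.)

3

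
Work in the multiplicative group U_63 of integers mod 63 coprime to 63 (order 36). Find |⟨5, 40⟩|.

12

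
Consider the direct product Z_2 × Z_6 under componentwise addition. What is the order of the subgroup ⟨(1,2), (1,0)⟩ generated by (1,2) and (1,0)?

|⟨(1,2)⟩| = 6 and |⟨(1,0)⟩| = 2, so |H| is a multiple of lcm(6, 2) = 6 and divides |G| = 12.
Closing under the operation: H = {(0,0), (0,2), (0,4), (1,0), (1,2), (1,4)}, so |H| = 6.

6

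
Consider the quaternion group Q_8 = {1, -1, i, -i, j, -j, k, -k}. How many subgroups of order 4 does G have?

3

|G| = 8 and 4 | 8, so subgroups of order 4 are possible by Lagrange.
The subgroups of order 4 are: {1, -1, i, -i}; {1, -1, j, -j}; {1, -1, k, -k}.
So G has 3 subgroups of order 4.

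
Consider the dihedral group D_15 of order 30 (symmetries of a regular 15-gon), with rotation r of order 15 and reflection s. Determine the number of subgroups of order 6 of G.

5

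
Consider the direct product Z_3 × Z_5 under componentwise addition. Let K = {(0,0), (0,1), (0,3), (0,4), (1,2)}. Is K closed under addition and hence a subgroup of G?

(1,2) ∈ K but its inverse (2,3) ∉ K, so K is not a subgroup.

No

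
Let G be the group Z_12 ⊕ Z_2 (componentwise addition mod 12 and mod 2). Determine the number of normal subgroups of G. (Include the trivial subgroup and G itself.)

G is abelian, so every subgroup is normal.
G has 16 subgroups in total, hence 16 normal subgroups.

16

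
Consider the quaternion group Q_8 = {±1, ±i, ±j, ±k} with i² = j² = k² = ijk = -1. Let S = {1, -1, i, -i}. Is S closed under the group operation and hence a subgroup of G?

Yes

|S| = 4 divides |G| = 8, consistent with Lagrange.
S contains the identity, every element's inverse is in S, and S is closed under ·: it is a subgroup.
In fact S = ⟨-i⟩.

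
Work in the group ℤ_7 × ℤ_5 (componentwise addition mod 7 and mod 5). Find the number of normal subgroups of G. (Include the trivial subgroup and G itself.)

G is abelian, so every subgroup is normal.
G has 4 subgroups in total, hence 4 normal subgroups.

4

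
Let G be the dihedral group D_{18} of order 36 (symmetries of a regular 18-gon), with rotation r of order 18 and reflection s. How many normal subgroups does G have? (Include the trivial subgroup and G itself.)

G has 45 subgroups. Checking conjugation-invariance by order — order 1: 1/1 normal; order 2: 1/19 normal; order 3: 1/1 normal; order 4: 0/9 normal; order 6: 1/7 normal; order 9: 1/1 normal; order 12: 0/3 normal; order 18: 3/3 normal; order 36: 1/1 normal.
Total normal subgroups: 9.

9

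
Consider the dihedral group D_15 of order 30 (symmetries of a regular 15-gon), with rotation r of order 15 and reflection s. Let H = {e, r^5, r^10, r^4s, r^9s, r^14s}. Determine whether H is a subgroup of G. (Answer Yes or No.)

Yes

|H| = 6 divides |G| = 30, consistent with Lagrange.
H contains the identity, every element's inverse is in H, and H is closed under ·: it is a subgroup.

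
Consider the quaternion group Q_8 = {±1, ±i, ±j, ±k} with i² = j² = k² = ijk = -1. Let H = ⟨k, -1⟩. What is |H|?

4

|⟨k⟩| = 4 and |⟨-1⟩| = 2, so |H| is a multiple of lcm(4, 2) = 4 and divides |G| = 8.
Closing under the operation: H = {1, -1, k, -k}, so |H| = 4.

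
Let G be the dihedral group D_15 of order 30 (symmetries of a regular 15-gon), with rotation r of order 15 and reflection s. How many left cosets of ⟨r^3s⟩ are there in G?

|⟨r^3s⟩| = 2 and |G| = 30.
By Lagrange, [G : H] = |G|/|H| = 30/2 = 15.

15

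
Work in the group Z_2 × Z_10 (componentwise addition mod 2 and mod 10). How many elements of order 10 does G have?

12

An element (a,b) has order lcm(ord(a), ord(b)); count pairs with lcm equal to 10.
Enumerating gives 12 such elements.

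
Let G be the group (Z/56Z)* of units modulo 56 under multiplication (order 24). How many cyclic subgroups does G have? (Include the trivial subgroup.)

16

Each element a generates a cyclic subgroup ⟨a⟩; distinct elements may generate the same one (a cyclic group of order d has φ(d) generators).
Cyclic subgroups by order — order 1: 1; order 2: 7; order 3: 1; order 6: 7.
Total: 16.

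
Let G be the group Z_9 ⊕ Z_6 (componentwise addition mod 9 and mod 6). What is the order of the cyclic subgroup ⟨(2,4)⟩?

The order of (2,4) in Z_9 × Z_6 is lcm(ord(2) in Z_9, ord(4) in Z_6).
ord(2) = 9 and ord(4) = 3, so |⟨(2,4)⟩| = lcm(9, 3) = 9.

9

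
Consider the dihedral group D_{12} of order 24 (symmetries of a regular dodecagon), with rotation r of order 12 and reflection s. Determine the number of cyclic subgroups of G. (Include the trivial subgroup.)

18

A cyclic subgroup of order d is generated by each of its φ(d) elements of order d, so the cyclic subgroups of order d number (#elements of order d)/φ(d).
Cyclic subgroups by order — order 1: 1; order 2: 13; order 3: 1; order 4: 1; order 6: 1; order 12: 1.
Total: 18.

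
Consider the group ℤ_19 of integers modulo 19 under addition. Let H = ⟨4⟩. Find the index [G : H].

1

|⟨4⟩| = 19 and |G| = 19.
By Lagrange, [G : H] = |G|/|H| = 19/19 = 1.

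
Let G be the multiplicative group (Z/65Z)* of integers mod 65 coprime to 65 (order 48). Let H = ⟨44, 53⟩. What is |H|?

16

|⟨44⟩| = 4 and |⟨53⟩| = 4, so |H| is a multiple of lcm(4, 4) = 4 and divides |G| = 48.
Closing under the operation: H = {1, 8, 12, 14, 18, 21, 27, 31, 34, 38, 44, 47, 51, 53, 57, 64}, so |H| = 16.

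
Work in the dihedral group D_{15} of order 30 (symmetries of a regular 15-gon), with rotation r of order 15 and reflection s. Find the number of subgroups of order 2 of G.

|G| = 30 and 2 | 30, so subgroups of order 2 are possible by Lagrange.
The subgroups of order 2 are: {e, r^10s}; {e, r^11s}; {e, r^12s}; {e, r^13s}; … (15 in all).
So G has 15 subgroups of order 2.

15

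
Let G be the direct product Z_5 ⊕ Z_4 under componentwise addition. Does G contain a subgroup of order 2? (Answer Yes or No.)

2 | 20. A subgroup of order 2 is {(0,0), (0,2)}.

Yes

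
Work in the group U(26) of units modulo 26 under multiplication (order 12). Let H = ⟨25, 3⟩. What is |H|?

6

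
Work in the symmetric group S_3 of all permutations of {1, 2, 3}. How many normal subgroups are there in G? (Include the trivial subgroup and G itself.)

3

G has 6 subgroups. Checking conjugation-invariance by order — order 1: 1/1 normal; order 2: 0/3 normal; order 3: 1/1 normal; order 6: 1/1 normal.
Total normal subgroups: 3.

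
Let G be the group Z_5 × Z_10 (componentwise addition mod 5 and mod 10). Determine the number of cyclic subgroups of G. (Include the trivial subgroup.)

A cyclic subgroup of order d is generated by each of its φ(d) elements of order d, so the cyclic subgroups of order d number (#elements of order d)/φ(d).
Cyclic subgroups by order — order 1: 1; order 2: 1; order 5: 6; order 10: 6.
Total: 14.

14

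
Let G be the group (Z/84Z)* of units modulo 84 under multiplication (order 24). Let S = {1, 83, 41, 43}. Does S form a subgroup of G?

Yes

|S| = 4 divides |G| = 24, consistent with Lagrange.
S contains the identity, every element's inverse is in S, and S is closed under ·: it is a subgroup.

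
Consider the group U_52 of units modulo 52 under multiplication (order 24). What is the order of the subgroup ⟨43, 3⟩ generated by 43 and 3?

|⟨43⟩| = 6 and |⟨3⟩| = 6, so |H| is a multiple of lcm(6, 6) = 6 and divides |G| = 24.
Closing under the operation: H = {1, 3, 9, 17, 23, 25, 27, 29, 35, 43, 49, 51}, so |H| = 12.

12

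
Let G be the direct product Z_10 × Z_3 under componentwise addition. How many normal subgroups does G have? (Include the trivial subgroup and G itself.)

G is abelian, so every subgroup is normal.
G has 8 subgroups in total, hence 8 normal subgroups.

8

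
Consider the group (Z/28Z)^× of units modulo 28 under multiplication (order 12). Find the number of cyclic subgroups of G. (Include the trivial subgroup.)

8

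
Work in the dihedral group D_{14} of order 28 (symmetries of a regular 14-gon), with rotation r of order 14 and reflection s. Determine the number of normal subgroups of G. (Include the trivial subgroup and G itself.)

7

G has 28 subgroups. Checking conjugation-invariance by order — order 1: 1/1 normal; order 2: 1/15 normal; order 4: 0/7 normal; order 7: 1/1 normal; order 14: 3/3 normal; order 28: 1/1 normal.
Total normal subgroups: 7.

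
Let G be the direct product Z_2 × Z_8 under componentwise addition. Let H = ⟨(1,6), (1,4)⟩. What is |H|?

8

|⟨(1,6)⟩| = 4 and |⟨(1,4)⟩| = 2, so |H| is a multiple of lcm(4, 2) = 4 and divides |G| = 16.
Closing under the operation: H = {(0,0), (0,2), (0,4), (0,6), (1,0), (1,2), (1,4), (1,6)}, so |H| = 8.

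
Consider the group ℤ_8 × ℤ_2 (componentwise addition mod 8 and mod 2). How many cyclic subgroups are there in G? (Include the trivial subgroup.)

8

Group the elements of G by the cyclic subgroup they generate; each cyclic subgroup of order d accounts for φ(d) elements.
Cyclic subgroups by order — order 1: 1; order 2: 3; order 4: 2; order 8: 2.
Total: 8.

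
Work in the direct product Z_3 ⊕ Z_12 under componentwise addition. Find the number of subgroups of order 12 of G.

4

|G| = 36 and 12 | 36, so subgroups of order 12 are possible by Lagrange.
The subgroups of order 12 are: {(0,0), (0,1), (0,2), (0,3), (0,4), (0,5), (0,6), (0,7), (0,8), (0,9), (0,10), (0,11)}; {(0,0), (0,3), (0,6), (0,9), (1,0), (1,3), (1,6), (1,9), (2,0), (2,3), (2,6), (2,9)}; {(0,0), (0,3), (0,6), (0,9), (1,1), (1,4), (1,7), (1,10), (2,2), (2,5), (2,8), (2,11)}; {(0,0), (0,3), (0,6), (0,9), (1,2), (1,5), (1,8), (1,11), (2,1), (2,4), (2,7), (2,10)}.
So G has 4 subgroups of order 12.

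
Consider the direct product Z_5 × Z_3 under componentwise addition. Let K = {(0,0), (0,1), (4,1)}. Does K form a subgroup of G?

(0,1) ∈ K but its inverse (0,2) ∉ K, so K is not a subgroup.

No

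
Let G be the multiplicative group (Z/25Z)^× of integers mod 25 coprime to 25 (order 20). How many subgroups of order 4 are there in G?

1

|G| = 20 and 4 | 20, so subgroups of order 4 are possible by Lagrange.
The subgroups of order 4 are: {1, 7, 18, 24}.
So G has 1 subgroup of order 4.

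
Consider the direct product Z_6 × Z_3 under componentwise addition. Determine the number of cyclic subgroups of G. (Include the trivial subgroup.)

Each element a generates a cyclic subgroup ⟨a⟩; distinct elements may generate the same one (a cyclic group of order d has φ(d) generators).
Cyclic subgroups by order — order 1: 1; order 2: 1; order 3: 4; order 6: 4.
Total: 10.

10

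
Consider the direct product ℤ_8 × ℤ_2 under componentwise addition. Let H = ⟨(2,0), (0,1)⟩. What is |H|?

|⟨(2,0)⟩| = 4 and |⟨(0,1)⟩| = 2, so |H| is a multiple of lcm(4, 2) = 4 and divides |G| = 16.
Closing under the operation: H = {(0,0), (0,1), (2,0), (2,1), (4,0), (4,1), (6,0), (6,1)}, so |H| = 8.

8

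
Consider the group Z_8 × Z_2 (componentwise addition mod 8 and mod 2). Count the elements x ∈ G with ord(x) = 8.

8

An element (a,b) has order lcm(ord(a), ord(b)); count pairs with lcm equal to 8.
Enumerating gives 8 such elements.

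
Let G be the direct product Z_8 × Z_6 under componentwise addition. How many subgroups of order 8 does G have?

|G| = 48 and 8 | 48, so subgroups of order 8 are possible by Lagrange.
The subgroups of order 8 are: {(0,0), (0,3), (2,0), (2,3), (4,0), (4,3), (6,0), (6,3)}; {(0,0), (1,0), (2,0), (3,0), (4,0), (5,0), (6,0), (7,0)}; {(0,0), (1,3), (2,0), (3,3), (4,0), (5,3), (6,0), (7,3)}.
So G has 3 subgroups of order 8.

3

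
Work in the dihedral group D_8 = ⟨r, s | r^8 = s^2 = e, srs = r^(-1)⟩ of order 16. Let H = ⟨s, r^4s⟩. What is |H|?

4

|⟨s⟩| = 2 and |⟨r^4s⟩| = 2, so |H| is a multiple of lcm(2, 2) = 2 and divides |G| = 16.
Closing under the operation: H = {e, r^4, s, r^4s}, so |H| = 4.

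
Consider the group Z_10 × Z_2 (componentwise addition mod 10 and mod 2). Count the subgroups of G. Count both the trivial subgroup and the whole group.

10

|G| = 20, so by Lagrange every subgroup order divides 20. Divisors: 1, 2, 4, 5, 10, 20.
Subgroups by order — order 1: 1; order 2: 3; order 4: 1; order 5: 1; order 10: 3; order 20: 1.
Total: 1 + 3 + 1 + 1 + 3 + 1 = 10.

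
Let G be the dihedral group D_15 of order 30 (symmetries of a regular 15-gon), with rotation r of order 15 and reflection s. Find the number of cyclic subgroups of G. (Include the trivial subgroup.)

A cyclic subgroup of order d is generated by each of its φ(d) elements of order d, so the cyclic subgroups of order d number (#elements of order d)/φ(d).
Cyclic subgroups by order — order 1: 1; order 2: 15; order 3: 1; order 5: 1; order 15: 1.
Total: 19.

19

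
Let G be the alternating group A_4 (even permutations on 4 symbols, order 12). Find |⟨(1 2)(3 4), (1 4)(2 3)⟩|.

4

|⟨(1 2)(3 4)⟩| = 2 and |⟨(1 4)(2 3)⟩| = 2, so |H| is a multiple of lcm(2, 2) = 2 and divides |G| = 12.
Closing under the operation: H = {e, (1 2)(3 4), (1 3)(2 4), (1 4)(2 3)}, so |H| = 4.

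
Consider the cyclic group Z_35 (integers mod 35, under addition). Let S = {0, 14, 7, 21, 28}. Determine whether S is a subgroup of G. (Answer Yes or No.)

Yes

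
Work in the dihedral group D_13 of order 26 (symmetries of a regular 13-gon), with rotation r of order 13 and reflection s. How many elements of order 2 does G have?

Enumerating element orders in G gives 13 elements of order 2.

13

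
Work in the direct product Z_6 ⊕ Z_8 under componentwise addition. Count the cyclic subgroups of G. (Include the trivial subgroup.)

16

Each element a generates a cyclic subgroup ⟨a⟩; distinct elements may generate the same one (a cyclic group of order d has φ(d) generators).
Cyclic subgroups by order — order 1: 1; order 2: 3; order 3: 1; order 4: 2; order 6: 3; order 8: 2; order 12: 2; order 24: 2.
Total: 16.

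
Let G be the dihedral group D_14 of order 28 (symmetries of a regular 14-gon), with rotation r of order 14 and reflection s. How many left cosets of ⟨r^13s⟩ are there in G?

|⟨r^13s⟩| = 2 and |G| = 28.
By Lagrange, [G : H] = |G|/|H| = 28/2 = 14.

14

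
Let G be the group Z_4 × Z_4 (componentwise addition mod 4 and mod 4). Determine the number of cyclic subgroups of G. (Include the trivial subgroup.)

10

Group the elements of G by the cyclic subgroup they generate; each cyclic subgroup of order d accounts for φ(d) elements.
Cyclic subgroups by order — order 1: 1; order 2: 3; order 4: 6.
Total: 10.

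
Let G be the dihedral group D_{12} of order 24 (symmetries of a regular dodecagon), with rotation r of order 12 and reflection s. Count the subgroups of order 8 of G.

3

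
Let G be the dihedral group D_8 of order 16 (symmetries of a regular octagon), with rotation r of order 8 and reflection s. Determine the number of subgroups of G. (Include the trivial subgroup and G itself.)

19

|G| = 16, so by Lagrange every subgroup order divides 16. Divisors: 1, 2, 4, 8, 16.
Subgroups by order — order 1: 1; order 2: 9; order 4: 5; order 8: 3; order 16: 1.
Total: 1 + 9 + 5 + 3 + 1 = 19.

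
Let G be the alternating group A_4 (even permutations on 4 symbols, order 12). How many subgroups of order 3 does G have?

4

|G| = 12 and 3 | 12, so subgroups of order 3 are possible by Lagrange.
The subgroups of order 3 are: {e, (1 2 3), (1 3 2)}; {e, (1 2 4), (1 4 2)}; {e, (1 3 4), (1 4 3)}; {e, (2 3 4), (2 4 3)}.
So G has 4 subgroups of order 3.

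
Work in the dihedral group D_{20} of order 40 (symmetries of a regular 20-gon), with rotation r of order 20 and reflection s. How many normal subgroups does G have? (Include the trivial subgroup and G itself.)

9

G has 48 subgroups. Checking conjugation-invariance by order — order 1: 1/1 normal; order 2: 1/21 normal; order 4: 1/11 normal; order 5: 1/1 normal; order 8: 0/5 normal; order 10: 1/5 normal; order 20: 3/3 normal; order 40: 1/1 normal.
Total normal subgroups: 9.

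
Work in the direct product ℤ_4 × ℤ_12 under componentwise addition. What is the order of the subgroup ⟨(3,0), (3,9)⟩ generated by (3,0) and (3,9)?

16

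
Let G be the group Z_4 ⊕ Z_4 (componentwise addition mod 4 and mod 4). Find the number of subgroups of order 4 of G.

|G| = 16 and 4 | 16, so subgroups of order 4 are possible by Lagrange.
The subgroups of order 4 are: {(0,0), (0,1), (0,2), (0,3)}; {(0,0), (0,2), (2,0), (2,2)}; {(0,0), (0,2), (2,1), (2,3)}; {(0,0), (1,0), (2,0), (3,0)}; … (7 in all).
So G has 7 subgroups of order 4.

7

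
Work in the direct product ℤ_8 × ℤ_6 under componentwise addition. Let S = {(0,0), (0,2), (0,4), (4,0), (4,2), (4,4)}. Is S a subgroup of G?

|S| = 6 divides |G| = 48, consistent with Lagrange.
S contains the identity, every element's inverse is in S, and S is closed under +: it is a subgroup.
In fact S = ⟨(4,4)⟩.

Yes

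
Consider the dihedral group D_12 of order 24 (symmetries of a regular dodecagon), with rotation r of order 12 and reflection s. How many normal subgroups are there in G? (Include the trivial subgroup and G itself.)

G has 34 subgroups. Checking conjugation-invariance by order — order 1: 1/1 normal; order 2: 1/13 normal; order 3: 1/1 normal; order 4: 1/7 normal; order 6: 1/5 normal; order 8: 0/3 normal; order 12: 3/3 normal; order 24: 1/1 normal.
Total normal subgroups: 9.

9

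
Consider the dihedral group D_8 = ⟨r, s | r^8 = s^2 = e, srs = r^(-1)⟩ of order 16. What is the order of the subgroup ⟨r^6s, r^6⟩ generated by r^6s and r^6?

8

|⟨r^6s⟩| = 2 and |⟨r^6⟩| = 4, so |H| is a multiple of lcm(2, 4) = 4 and divides |G| = 16.
Closing under the operation: H = {e, r^2, r^4, r^6, s, r^2s, r^4s, r^6s}, so |H| = 8.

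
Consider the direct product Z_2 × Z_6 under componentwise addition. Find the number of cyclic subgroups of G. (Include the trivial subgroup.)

Group the elements of G by the cyclic subgroup they generate; each cyclic subgroup of order d accounts for φ(d) elements.
Cyclic subgroups by order — order 1: 1; order 2: 3; order 3: 1; order 6: 3.
Total: 8.

8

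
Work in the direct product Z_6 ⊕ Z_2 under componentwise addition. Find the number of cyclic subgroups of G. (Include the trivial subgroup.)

8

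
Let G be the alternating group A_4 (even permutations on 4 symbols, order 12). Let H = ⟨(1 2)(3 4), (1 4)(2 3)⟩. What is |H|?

|⟨(1 2)(3 4)⟩| = 2 and |⟨(1 4)(2 3)⟩| = 2, so |H| is a multiple of lcm(2, 2) = 2 and divides |G| = 12.
Closing under the operation: H = {e, (1 2)(3 4), (1 3)(2 4), (1 4)(2 3)}, so |H| = 4.

4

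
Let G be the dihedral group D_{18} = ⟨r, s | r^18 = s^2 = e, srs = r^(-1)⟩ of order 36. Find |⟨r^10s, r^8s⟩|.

18

|⟨r^10s⟩| = 2 and |⟨r^8s⟩| = 2, so |H| is a multiple of lcm(2, 2) = 2 and divides |G| = 36.
Closing under the operation: H = {e, r^2, r^4, r^6, r^8, r^10, r^12, r^14, r^16, s, r^2s, r^4s, r^6s, r^8s, r^10s, r^12s, r^14s, r^16s}, so |H| = 18.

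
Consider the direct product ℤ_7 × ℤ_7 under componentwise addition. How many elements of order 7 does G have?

48

An element (a,b) has order lcm(ord(a), ord(b)); count pairs with lcm equal to 7.
Enumerating gives 48 such elements.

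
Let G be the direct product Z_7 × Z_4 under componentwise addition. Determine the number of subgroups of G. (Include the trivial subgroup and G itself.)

6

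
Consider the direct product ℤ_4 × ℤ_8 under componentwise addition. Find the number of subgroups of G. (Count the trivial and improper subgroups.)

22

|G| = 32, so by Lagrange every subgroup order divides 32. Divisors: 1, 2, 4, 8, 16, 32.
Subgroups by order — order 1: 1; order 2: 3; order 4: 7; order 8: 7; order 16: 3; order 32: 1.
Total: 1 + 3 + 7 + 7 + 3 + 1 = 22.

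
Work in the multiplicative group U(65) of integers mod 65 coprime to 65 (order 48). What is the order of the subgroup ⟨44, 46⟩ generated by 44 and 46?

|⟨44⟩| = 4 and |⟨46⟩| = 12, so |H| is a multiple of lcm(4, 12) = 12 and divides |G| = 48.
Closing under the operation: H = {1, 4, 6, 9, 11, 14, 16, 19, 21, 24, 29, 31, 34, 36, 41, 44, 46, 49, 51, 54, 56, 59, 61, 64}, so |H| = 24.

24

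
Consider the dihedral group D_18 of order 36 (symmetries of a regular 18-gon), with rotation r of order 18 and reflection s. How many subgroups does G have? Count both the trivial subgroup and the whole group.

|G| = 36, so by Lagrange every subgroup order divides 36. Divisors: 1, 2, 3, 4, 6, 9, 12, 18, 36.
Subgroups by order — order 1: 1; order 2: 19; order 3: 1; order 4: 9; order 6: 7; order 9: 1; order 12: 3; order 18: 3; order 36: 1.
Total: 1 + 19 + 1 + 9 + 7 + 1 + 3 + 3 + 1 = 45.

45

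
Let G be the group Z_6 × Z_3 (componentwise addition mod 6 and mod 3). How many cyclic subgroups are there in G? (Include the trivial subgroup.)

10

Each element a generates a cyclic subgroup ⟨a⟩; distinct elements may generate the same one (a cyclic group of order d has φ(d) generators).
Cyclic subgroups by order — order 1: 1; order 2: 1; order 3: 4; order 6: 4.
Total: 10.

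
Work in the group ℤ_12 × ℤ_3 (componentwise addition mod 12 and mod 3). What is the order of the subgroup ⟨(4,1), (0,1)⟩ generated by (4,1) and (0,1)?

|⟨(4,1)⟩| = 3 and |⟨(0,1)⟩| = 3, so |H| is a multiple of lcm(3, 3) = 3 and divides |G| = 36.
Closing under the operation: H = {(0,0), (0,1), (0,2), (4,0), (4,1), (4,2), (8,0), (8,1), (8,2)}, so |H| = 9.

9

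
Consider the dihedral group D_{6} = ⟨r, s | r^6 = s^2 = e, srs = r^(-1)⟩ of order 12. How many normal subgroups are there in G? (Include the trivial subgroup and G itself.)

7

G has 16 subgroups. Checking conjugation-invariance by order — order 1: 1/1 normal; order 2: 1/7 normal; order 3: 1/1 normal; order 4: 0/3 normal; order 6: 3/3 normal; order 12: 1/1 normal.
Total normal subgroups: 7.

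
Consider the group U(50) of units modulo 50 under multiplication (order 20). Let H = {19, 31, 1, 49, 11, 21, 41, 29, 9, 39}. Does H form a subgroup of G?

|H| = 10 divides |G| = 20, consistent with Lagrange.
H contains the identity, every element's inverse is in H, and H is closed under ·: it is a subgroup.
In fact H = ⟨39⟩.

Yes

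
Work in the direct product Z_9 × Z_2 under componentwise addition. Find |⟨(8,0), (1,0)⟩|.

|⟨(8,0)⟩| = 9 and |⟨(1,0)⟩| = 9, so |H| is a multiple of lcm(9, 9) = 9 and divides |G| = 18.
Closing under the operation: H = {(0,0), (1,0), (2,0), (3,0), (4,0), (5,0), (6,0), (7,0), (8,0)}, so |H| = 9.

9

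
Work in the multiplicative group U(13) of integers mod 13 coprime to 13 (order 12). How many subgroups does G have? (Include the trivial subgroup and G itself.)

|G| = 12, so by Lagrange every subgroup order divides 12. Divisors: 1, 2, 3, 4, 6, 12.
Subgroups by order — order 1: 1; order 2: 1; order 3: 1; order 4: 1; order 6: 1; order 12: 1.
Total: 1 + 1 + 1 + 1 + 1 + 1 = 6.

6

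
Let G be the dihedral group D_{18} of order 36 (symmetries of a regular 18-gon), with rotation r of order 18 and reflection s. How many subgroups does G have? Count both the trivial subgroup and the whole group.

45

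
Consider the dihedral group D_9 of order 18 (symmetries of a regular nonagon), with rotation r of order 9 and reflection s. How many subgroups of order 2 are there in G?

9

|G| = 18 and 2 | 18, so subgroups of order 2 are possible by Lagrange.
The subgroups of order 2 are: {e, r^2s}; {e, r^3s}; {e, r^4s}; {e, r^5s}; … (9 in all).
So G has 9 subgroups of order 2.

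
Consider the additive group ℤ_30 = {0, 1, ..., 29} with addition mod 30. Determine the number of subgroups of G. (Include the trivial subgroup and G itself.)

Subgroups of the cyclic group ℤ_30 correspond bijectively to divisors of 30.
Divisors of 30: 1, 2, 3, 5, 6, 10, 15, 30.
So ℤ_30 has 8 subgroups.

8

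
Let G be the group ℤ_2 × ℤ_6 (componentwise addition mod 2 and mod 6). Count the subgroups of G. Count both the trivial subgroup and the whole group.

10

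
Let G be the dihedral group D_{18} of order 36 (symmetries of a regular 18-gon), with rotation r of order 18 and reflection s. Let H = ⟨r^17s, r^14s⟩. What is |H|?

12

|⟨r^17s⟩| = 2 and |⟨r^14s⟩| = 2, so |H| is a multiple of lcm(2, 2) = 2 and divides |G| = 36.
Closing under the operation: H = {e, r^3, r^6, r^9, r^12, r^15, r^2s, r^5s, r^8s, r^11s, r^14s, r^17s}, so |H| = 12.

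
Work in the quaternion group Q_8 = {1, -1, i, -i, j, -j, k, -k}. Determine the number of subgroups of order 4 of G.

|G| = 8 and 4 | 8, so subgroups of order 4 are possible by Lagrange.
The subgroups of order 4 are: {1, -1, i, -i}; {1, -1, j, -j}; {1, -1, k, -k}.
So G has 3 subgroups of order 4.

3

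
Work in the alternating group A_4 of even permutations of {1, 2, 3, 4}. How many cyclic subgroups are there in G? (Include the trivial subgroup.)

8

A cyclic subgroup of order d is generated by each of its φ(d) elements of order d, so the cyclic subgroups of order d number (#elements of order d)/φ(d).
Cyclic subgroups by order — order 1: 1; order 2: 3; order 3: 4.
Total: 8.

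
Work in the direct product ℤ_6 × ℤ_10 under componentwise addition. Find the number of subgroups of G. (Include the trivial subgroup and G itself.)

|G| = 60, so by Lagrange every subgroup order divides 60. Divisors: 1, 2, 3, 4, 5, 6, 10, 12, 15, 20, 30, 60.
Subgroups by order — order 1: 1; order 2: 3; order 3: 1; order 4: 1; order 5: 1; order 6: 3; order 10: 3; order 12: 1; order 15: 1; order 20: 1; order 30: 3; order 60: 1.
Total: 1 + 3 + 1 + 1 + 1 + 3 + 3 + 1 + 1 + 1 + 3 + 1 = 20.

20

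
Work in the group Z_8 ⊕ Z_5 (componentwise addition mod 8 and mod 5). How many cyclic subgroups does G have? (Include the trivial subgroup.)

8

Each element a generates a cyclic subgroup ⟨a⟩; distinct elements may generate the same one (a cyclic group of order d has φ(d) generators).
Cyclic subgroups by order — order 1: 1; order 2: 1; order 4: 1; order 5: 1; order 8: 1; order 10: 1; order 20: 1; order 40: 1.
Total: 8.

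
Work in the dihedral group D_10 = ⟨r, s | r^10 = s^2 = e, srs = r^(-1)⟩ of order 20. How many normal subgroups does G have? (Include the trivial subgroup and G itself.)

G has 22 subgroups. Checking conjugation-invariance by order — order 1: 1/1 normal; order 2: 1/11 normal; order 4: 0/5 normal; order 5: 1/1 normal; order 10: 3/3 normal; order 20: 1/1 normal.
Total normal subgroups: 7.

7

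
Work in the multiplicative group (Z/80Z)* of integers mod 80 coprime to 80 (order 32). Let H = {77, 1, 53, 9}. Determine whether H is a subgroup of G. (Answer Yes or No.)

|H| = 4 divides |G| = 32, consistent with Lagrange.
H contains the identity, every element's inverse is in H, and H is closed under ·: it is a subgroup.
In fact H = ⟨77⟩.

Yes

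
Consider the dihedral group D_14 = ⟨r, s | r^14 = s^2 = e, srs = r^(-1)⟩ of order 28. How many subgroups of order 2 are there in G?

|G| = 28 and 2 | 28, so subgroups of order 2 are possible by Lagrange.
The subgroups of order 2 are: {e, r^10s}; {e, r^11s}; {e, r^12s}; {e, r^13s}; … (15 in all).
So G has 15 subgroups of order 2.

15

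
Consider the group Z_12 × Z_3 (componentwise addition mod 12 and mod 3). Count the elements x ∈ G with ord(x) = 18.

0

An element (a,b) has order lcm(ord(a), ord(b)); count pairs with lcm equal to 18.
Enumerating gives 0 such elements.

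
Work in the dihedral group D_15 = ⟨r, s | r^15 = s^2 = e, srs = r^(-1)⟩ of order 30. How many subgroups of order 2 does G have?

|G| = 30 and 2 | 30, so subgroups of order 2 are possible by Lagrange.
The subgroups of order 2 are: {e, r^10s}; {e, r^11s}; {e, r^12s}; {e, r^13s}; … (15 in all).
So G has 15 subgroups of order 2.

15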